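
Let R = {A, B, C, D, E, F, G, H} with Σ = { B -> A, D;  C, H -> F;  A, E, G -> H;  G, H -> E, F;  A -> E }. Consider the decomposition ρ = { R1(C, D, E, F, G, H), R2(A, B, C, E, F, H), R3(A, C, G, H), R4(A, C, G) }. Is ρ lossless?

No

Chase test. Columns are A, B, C, D, E, F, G, H; row i has aⱼ where attribute j ∈ Ri, else bᵢⱼ.
Initial tableau (one row per fragment):
  row 1: b11 b12 a3 a4 a5 a6 a7 a8
  row 2: a1 a2 a3 b24 a5 a6 b27 a8
  row 3: a1 b32 a3 b34 b35 b36 a7 a8
  row 4: a1 b42 a3 b44 b45 b46 a7 b48
Rows 1 and 3 agree on C, H; apply C, H→F and equate their F entries.
Rows 1 and 3 agree on G, H; apply G, H→E, F and equate their E, F entries.
Rows 2 and 4 agree on A; apply A→E and equate their E entries.
Rows 3 and 4 agree on A, E, G; apply A, E, G→H and equate their H entries.
Rows 1 and 4 agree on G, H; apply G, H→E, F and equate their E, F entries.
No row becomes fully distinguished — the join is lossy.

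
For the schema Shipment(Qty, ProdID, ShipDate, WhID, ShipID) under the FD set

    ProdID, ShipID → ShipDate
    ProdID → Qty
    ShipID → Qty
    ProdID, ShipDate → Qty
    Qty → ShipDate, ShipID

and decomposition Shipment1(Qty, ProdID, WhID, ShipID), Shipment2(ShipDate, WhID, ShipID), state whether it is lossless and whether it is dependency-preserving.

lossless and dependency-preserving

Lossless test: (WhID, ShipID)⁺ = {Qty, ShipDate, WhID, ShipID}, which contains all of one fragment — lossless.
Dependency preservation: ProdID, ShipID → ShipDate; ProdID, ShipDate → Qty; Qty → ShipDate, ShipID are not contained in any single fragment, but the restricted closure of each left-hand side across the fragments still reaches the right-hand side; the remaining FDs each lie inside some fragment. All dependencies are preserved.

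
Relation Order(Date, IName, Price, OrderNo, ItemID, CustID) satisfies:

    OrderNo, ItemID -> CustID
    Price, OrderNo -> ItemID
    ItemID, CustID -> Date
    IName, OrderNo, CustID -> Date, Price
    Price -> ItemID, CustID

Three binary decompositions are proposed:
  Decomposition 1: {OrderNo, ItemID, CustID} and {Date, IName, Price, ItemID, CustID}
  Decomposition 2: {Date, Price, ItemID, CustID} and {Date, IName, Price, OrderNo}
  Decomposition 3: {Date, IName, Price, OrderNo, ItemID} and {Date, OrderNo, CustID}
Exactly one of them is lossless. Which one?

Decomposition 2

Decomposition 1: common = {ItemID, CustID}, closure = {Date, ItemID, CustID} → lossy.
Decomposition 2: common = {Date, Price}, closure = {Date, Price, ItemID, CustID} → lossless.
Decomposition 3: common = {Date, OrderNo}, closure = {Date, OrderNo} → lossy.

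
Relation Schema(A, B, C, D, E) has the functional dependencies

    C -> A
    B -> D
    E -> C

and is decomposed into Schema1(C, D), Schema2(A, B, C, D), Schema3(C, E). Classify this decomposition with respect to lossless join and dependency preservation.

Lossless test (chase): Rows 1 and 2 agree on C; apply C→A and equate their A entries. Rows 1 and 3 agree on C; apply C→A and equate their A entries. No row becomes fully distinguished — the join is lossy.
Dependency preservation: every FD's attributes lie within a single fragment, so each can be enforced locally — preserved.

lossy but dependency-preserving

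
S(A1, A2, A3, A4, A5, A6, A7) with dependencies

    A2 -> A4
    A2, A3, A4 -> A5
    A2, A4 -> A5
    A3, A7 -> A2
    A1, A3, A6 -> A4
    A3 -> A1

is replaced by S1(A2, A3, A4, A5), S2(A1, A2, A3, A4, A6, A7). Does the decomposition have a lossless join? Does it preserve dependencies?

lossless and dependency-preserving

Lossless test: (A2, A3, A4)⁺ = {A1, A2, A3, A4, A5}, which contains all of one fragment — lossless.
Dependency preservation: every FD's attributes lie within a single fragment, so each can be enforced locally — preserved.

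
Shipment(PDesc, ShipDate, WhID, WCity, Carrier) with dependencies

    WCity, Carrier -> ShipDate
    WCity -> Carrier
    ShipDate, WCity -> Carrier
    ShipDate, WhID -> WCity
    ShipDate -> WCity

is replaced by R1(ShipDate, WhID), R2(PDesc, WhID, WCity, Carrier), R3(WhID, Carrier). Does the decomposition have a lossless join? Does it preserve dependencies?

lossy and not dependency-preserving

Lossless test (chase): applying each FD to every pair of rows produces no changes in the tableau, so no row becomes fully distinguished — the join is lossy.
Dependency preservation: the restricted closure of {WCity, Carrier} across the fragments never reaches {ShipDate}, so WCity, Carrier → ShipDate cannot be enforced without a join — not preserved.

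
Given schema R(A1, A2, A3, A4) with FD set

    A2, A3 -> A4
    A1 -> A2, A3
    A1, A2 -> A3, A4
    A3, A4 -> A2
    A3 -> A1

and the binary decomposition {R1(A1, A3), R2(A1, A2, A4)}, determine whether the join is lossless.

Common attributes: R1 ∩ R2 = {A1}.
Closure of {A1}: A1 → A2, A3 applies, adding A2, A3; A1, A2 → A3, A4 applies, adding A4. So (A1)⁺ = {A1, A2, A3, A4}.
This closure contains every attribute of R1, so R1 ∩ R2 → R1. The join is lossless.

Yes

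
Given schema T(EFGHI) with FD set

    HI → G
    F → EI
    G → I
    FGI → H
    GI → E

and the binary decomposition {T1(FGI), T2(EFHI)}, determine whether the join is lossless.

No

Common attributes: T1 ∩ T2 = {FI}.
Closure of {FI}: F → EI applies, adding E. So (FI)⁺ = {EFI}.
The closure contains neither all of T1 = {FGI} nor all of T2 = {EFHI}, so the common attributes are not a superkey of either fragment. The join is lossy.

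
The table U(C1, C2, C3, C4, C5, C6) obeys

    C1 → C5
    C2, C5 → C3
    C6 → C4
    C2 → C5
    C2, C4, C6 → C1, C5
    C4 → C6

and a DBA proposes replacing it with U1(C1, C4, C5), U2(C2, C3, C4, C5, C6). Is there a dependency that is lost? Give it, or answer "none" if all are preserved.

C2, C4, C6 → C1, C5

Check C2, C4, C6 → C1, C5: no single fragment contains all of {C1, C2, C4, C5, C6}, and the restricted closure of {C2, C4, C6} across the fragments never reaches {C1, C5}.
C1 → C5 is preserved.
C2, C5 → C3 is preserved.
C6 → C4 is preserved.
C2 → C5 is preserved.
C4 → C6 is preserved.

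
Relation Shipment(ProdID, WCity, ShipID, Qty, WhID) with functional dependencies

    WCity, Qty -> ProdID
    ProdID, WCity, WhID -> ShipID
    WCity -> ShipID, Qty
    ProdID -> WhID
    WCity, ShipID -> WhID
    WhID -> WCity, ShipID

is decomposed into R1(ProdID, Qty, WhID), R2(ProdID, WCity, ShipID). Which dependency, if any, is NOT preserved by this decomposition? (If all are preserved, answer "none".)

none

WCity, Qty → ProdID: restricted closure across fragments reaches ProdID.
ProdID, WCity, WhID → ShipID: restricted closure across fragments reaches ShipID.
WCity → ShipID, Qty: restricted closure across fragments reaches ShipID, Qty.
ProdID → WhID lies within R1.
WCity, ShipID → WhID: restricted closure across fragments reaches WhID.
WhID → WCity, ShipID: restricted closure across fragments reaches WCity, ShipID.
Every dependency is enforceable on the fragments, so the decomposition is dependency-preserving.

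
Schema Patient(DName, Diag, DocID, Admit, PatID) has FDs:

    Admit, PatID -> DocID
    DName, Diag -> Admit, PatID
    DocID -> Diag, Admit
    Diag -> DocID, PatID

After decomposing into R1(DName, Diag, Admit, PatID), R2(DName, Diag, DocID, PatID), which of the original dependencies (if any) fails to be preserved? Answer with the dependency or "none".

none

Admit, PatID → DocID: restricted closure across fragments reaches DocID.
DName, Diag → Admit, PatID lies within R1.
DocID → Diag, Admit: restricted closure across fragments reaches Diag, Admit.
Diag → DocID, PatID lies within R2.
Every dependency is enforceable on the fragments, so the decomposition is dependency-preserving.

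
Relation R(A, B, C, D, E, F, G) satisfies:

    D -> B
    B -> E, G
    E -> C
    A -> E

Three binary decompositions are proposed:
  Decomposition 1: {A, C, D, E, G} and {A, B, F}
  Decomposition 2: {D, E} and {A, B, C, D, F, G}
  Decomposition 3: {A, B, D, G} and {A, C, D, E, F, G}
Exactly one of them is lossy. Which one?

Decomposition 1: common = {A}, closure = {A, C, E} → lossy.
Decomposition 2: common = {D}, closure = {B, C, D, E, G} → lossless.
Decomposition 3: common = {A, D, G}, closure = {A, B, C, D, E, G} → lossless.

Decomposition 1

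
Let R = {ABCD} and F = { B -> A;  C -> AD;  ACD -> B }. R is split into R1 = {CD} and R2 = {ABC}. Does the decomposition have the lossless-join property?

Yes

Common attributes: R1 ∩ R2 = {C}.
Closure of {C}: C → AD applies, adding AD; ACD → B applies, adding B. So (C)⁺ = {ABCD}.
This closure contains every attribute of R1, so R1 ∩ R2 → R1. The join is lossless.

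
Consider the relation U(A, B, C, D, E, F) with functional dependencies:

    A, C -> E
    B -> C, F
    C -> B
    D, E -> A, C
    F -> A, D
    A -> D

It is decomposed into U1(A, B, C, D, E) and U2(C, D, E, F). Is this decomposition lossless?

Common attributes: U1 ∩ U2 = {C, D, E}.
Closure of {C, D, E}: C → B applies, adding B; D, E → A, C applies, adding A; B → C, F applies, adding F. So (C, D, E)⁺ = {A, B, C, D, E, F}.
This closure contains every attribute of U1, so U1 ∩ U2 → U1. The join is lossless.

Yes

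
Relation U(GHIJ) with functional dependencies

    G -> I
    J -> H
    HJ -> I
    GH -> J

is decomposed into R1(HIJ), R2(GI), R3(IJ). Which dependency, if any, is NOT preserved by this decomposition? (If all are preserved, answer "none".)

Check GH → J: no single fragment contains all of {GHJ}, and the restricted closure of {GH} across the fragments never reaches {J}.
G → I is preserved.
J → H is preserved.
HJ → I is preserved.

GH -> J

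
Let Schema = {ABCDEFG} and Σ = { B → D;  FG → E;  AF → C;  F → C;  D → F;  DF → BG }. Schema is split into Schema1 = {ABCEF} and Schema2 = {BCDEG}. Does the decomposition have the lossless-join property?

Yes

Common attributes: Schema1 ∩ Schema2 = {BCE}.
Closure of {BCE}: B → D applies, adding D; D → F applies, adding F; DF → BG applies, adding G. So (BCE)⁺ = {BCDEFG}.
This closure contains every attribute of Schema2, so Schema1 ∩ Schema2 → Schema2. The join is lossless.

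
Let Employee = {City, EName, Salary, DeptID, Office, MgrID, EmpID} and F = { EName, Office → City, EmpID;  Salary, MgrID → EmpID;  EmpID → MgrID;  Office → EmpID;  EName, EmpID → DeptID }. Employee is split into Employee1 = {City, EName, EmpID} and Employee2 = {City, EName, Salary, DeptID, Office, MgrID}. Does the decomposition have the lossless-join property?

Common attributes: Employee1 ∩ Employee2 = {City, EName}.
No dependency enlarges {City, EName}, so (City, EName)⁺ = {City, EName}.
The closure contains neither all of Employee1 = {City, EName, EmpID} nor all of Employee2 = {City, EName, Salary, DeptID, Office, MgrID}, so the common attributes are not a superkey of either fragment. The join is lossy.

No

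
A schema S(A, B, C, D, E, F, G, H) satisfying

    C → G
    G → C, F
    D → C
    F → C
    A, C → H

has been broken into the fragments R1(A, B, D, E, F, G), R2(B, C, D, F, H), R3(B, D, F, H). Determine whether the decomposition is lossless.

Chase test. Columns are A, B, C, D, E, F, G, H; row i has aⱼ where attribute j ∈ Ri, else bᵢⱼ.
Initial tableau (one row per fragment):
  row 1: a1 a2 b13 a4 a5 a6 a7 b18
  row 2: b21 a2 a3 a4 b25 a6 b27 a8
  row 3: b31 a2 b33 a4 b35 a6 b37 a8
Rows 1 and 2 agree on D; apply D→C and equate their C entries.
Rows 1 and 3 agree on D; apply D→C and equate their C entries.
Rows 1 and 2 agree on C; apply C→G and equate their G entries.
Rows 1 and 3 agree on C; apply C→G and equate their G entries.
No row becomes fully distinguished — the join is lossy.

No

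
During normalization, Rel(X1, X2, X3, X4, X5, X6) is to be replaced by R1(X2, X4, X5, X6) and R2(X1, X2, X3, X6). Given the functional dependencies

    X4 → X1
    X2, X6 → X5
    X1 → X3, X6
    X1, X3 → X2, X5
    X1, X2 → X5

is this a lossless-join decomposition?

No

Common attributes: R1 ∩ R2 = {X2, X6}.
Closure of {X2, X6}: X2, X6 → X5 applies, adding X5. So (X2, X6)⁺ = {X2, X5, X6}.
The closure contains neither all of R1 = {X2, X4, X5, X6} nor all of R2 = {X1, X2, X3, X6}, so the common attributes are not a superkey of either fragment. The join is lossy.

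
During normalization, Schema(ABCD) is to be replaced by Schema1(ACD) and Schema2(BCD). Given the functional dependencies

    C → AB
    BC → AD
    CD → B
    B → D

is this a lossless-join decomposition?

Yes

Common attributes: Schema1 ∩ Schema2 = {CD}.
Closure of {CD}: C → AB applies, adding AB. So (CD)⁺ = {ABCD}.
This closure contains every attribute of Schema1, so Schema1 ∩ Schema2 → Schema1. The join is lossless.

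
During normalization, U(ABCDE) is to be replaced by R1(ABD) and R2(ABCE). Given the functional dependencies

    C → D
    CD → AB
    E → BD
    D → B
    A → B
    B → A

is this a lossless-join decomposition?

Common attributes: R1 ∩ R2 = {AB}.
No dependency enlarges {AB}, so (AB)⁺ = {AB}.
The closure contains neither all of R1 = {ABD} nor all of R2 = {ABCE}, so the common attributes are not a superkey of either fragment. The join is lossy.

No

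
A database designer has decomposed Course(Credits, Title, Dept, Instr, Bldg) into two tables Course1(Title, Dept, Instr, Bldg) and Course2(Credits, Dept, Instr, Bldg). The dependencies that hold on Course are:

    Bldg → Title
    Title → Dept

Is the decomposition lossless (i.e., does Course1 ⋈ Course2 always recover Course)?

Yes

Common attributes: Course1 ∩ Course2 = {Dept, Instr, Bldg}.
Closure of {Dept, Instr, Bldg}: Bldg → Title applies, adding Title. So (Dept, Instr, Bldg)⁺ = {Title, Dept, Instr, Bldg}.
This closure contains every attribute of Course1, so Course1 ∩ Course2 → Course1. The join is lossless.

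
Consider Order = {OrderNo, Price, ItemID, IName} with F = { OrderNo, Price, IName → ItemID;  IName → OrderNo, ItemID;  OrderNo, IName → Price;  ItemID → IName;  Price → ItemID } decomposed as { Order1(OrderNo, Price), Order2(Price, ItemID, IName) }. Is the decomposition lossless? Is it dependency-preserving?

Lossless test: (Price)⁺ = {OrderNo, Price, ItemID, IName}, which contains all of one fragment — lossless.
Dependency preservation: OrderNo, Price, IName → ItemID; IName → OrderNo, ItemID; OrderNo, IName → Price are not contained in any single fragment, but the restricted closure of each left-hand side across the fragments still reaches the right-hand side; the remaining FDs each lie inside some fragment. All dependencies are preserved.

lossless and dependency-preserving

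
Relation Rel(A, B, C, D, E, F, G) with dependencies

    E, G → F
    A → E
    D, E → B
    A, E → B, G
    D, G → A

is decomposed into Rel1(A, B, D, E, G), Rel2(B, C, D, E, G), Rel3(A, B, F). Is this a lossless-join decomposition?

Chase test. Columns are A, B, C, D, E, F, G; row i has aⱼ where attribute j ∈ Reli, else bᵢⱼ.
Initial tableau (one row per fragment):
  row 1: a1 a2 b13 a4 a5 b16 a7
  row 2: b21 a2 a3 a4 a5 b26 a7
  row 3: a1 a2 b33 b34 b35 a6 b37
Rows 1 and 2 agree on E, G; apply E, G→F and equate their F entries.
Rows 1 and 3 agree on A; apply A→E and equate their E entries.
Rows 1 and 3 agree on A, E; apply A, E→B, G and equate their B, G entries.
Rows 1 and 2 agree on D, G; apply D, G→A and equate their A entries.
Rows 1 and 3 agree on E, G; apply E, G→F and equate their F entries.
Row 2 is now all distinguished symbols — the join is lossless.

Yes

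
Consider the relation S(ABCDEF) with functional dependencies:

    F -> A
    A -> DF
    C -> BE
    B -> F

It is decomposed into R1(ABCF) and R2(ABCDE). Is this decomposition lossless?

Common attributes: R1 ∩ R2 = {ABC}.
Closure of {ABC}: A → DF applies, adding DF; C → BE applies, adding E. So (ABC)⁺ = {ABCDEF}.
This closure contains every attribute of R1, so R1 ∩ R2 → R1. The join is lossless.

Yes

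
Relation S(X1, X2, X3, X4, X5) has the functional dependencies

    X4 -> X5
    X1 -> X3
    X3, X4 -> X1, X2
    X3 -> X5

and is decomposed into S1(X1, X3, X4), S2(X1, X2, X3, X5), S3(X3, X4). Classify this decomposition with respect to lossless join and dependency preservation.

Lossless test (chase): Rows 1 and 3 agree on X4; apply X4→X5 and equate their X5 entries. Rows 1 and 3 agree on X3, X4; apply X3, X4→X1, X2 and equate their X1, X2 entries. Rows 1 and 2 agree on X3; apply X3→X5 and equate their X5 entries. No row becomes fully distinguished — the join is lossy.
Dependency preservation: the restricted closure of {X4} across the fragments never reaches {X5}, so X4 → X5 cannot be enforced without a join — not preserved.

lossy and not dependency-preserving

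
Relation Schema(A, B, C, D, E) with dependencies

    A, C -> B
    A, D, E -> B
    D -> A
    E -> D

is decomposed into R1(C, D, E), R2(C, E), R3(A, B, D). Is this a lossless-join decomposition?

Chase test. Columns are A, B, C, D, E; row i has aⱼ where attribute j ∈ Ri, else bᵢⱼ.
Initial tableau (one row per fragment):
  row 1: b11 b12 a3 a4 a5
  row 2: b21 b22 a3 b24 a5
  row 3: a1 a2 b33 a4 b35
Rows 1 and 3 agree on D; apply D→A and equate their A entries.
Rows 1 and 2 agree on E; apply E→D and equate their D entries.
Rows 1 and 2 agree on D; apply D→A and equate their A entries.
Rows 1 and 2 agree on A, C; apply A, C→B and equate their B entries.
No row becomes fully distinguished — the join is lossy.

No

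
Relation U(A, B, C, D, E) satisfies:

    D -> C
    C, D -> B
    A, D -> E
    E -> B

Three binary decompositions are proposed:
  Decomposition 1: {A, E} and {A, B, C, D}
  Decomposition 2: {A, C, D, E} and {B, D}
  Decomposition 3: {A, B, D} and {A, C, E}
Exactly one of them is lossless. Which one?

Decomposition 2

Decomposition 1: common = {A}, closure = {A} → lossy.
Decomposition 2: common = {D}, closure = {B, C, D} → lossless.
Decomposition 3: common = {A}, closure = {A} → lossy.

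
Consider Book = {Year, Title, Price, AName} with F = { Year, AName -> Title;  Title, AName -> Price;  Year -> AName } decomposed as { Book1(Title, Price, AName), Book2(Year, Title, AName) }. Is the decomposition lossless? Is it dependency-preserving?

lossless and dependency-preserving

Lossless test: (Title, AName)⁺ = {Title, Price, AName}, which contains all of one fragment — lossless.
Dependency preservation: every FD's attributes lie within a single fragment, so each can be enforced locally — preserved.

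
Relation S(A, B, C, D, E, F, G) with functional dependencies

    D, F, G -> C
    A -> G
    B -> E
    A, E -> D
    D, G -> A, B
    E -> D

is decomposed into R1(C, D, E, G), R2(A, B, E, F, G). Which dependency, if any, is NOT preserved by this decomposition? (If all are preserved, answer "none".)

Check D, F, G → C: no single fragment contains all of {C, D, F, G}, and the restricted closure of {D, F, G} across the fragments never reaches {C}.
A → G is preserved.
B → E is preserved.
A, E → D is preserved.
D, G → A, B is preserved.
E → D is preserved.

D, F, G -> C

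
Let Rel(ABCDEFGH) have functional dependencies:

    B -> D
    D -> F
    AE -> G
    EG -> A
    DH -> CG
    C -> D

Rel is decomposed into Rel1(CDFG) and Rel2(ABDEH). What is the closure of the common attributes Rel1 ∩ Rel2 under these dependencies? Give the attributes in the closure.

Rel1 ∩ Rel2 = {D}.
D → F applies, adding F
Closure: {DF}.

DF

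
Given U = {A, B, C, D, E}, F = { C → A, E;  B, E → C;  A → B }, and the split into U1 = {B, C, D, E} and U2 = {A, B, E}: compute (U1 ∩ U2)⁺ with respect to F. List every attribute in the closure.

A, B, C, E

U1 ∩ U2 = {B, E}.
B, E → C applies, adding C
C → A, E applies, adding A
Closure: {A, B, C, E}.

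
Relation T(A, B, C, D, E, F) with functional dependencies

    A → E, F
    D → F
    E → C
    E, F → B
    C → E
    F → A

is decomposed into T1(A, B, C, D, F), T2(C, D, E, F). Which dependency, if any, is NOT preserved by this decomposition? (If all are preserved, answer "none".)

none

A → E, F: restricted closure across fragments reaches E, F.
D → F lies within T1.
E → C lies within T2.
E, F → B: restricted closure across fragments reaches B.
C → E lies within T2.
F → A lies within T1.
Every dependency is enforceable on the fragments, so the decomposition is dependency-preserving.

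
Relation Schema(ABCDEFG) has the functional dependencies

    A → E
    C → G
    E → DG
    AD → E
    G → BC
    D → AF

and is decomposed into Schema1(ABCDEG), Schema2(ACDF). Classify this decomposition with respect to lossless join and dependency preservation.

lossless and dependency-preserving

Lossless test: (ACD)⁺ = {ABCDEFG}, which contains all of one fragment — lossless.
Dependency preservation: every FD's attributes lie within a single fragment, so each can be enforced locally — preserved.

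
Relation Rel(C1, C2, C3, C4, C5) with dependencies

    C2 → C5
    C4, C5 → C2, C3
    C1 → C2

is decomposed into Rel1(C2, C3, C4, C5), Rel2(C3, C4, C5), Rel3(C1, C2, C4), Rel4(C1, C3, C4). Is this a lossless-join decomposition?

Chase test. Columns are C1, C2, C3, C4, C5; row i has aⱼ where attribute j ∈ Reli, else bᵢⱼ.
Initial tableau (one row per fragment):
  row 1: b11 a2 a3 a4 a5
  row 2: b21 b22 a3 a4 a5
  row 3: a1 a2 b33 a4 b35
  row 4: a1 b42 a3 a4 b45
Rows 1 and 3 agree on C2; apply C2→C5 and equate their C5 entries.
Rows 1 and 2 agree on C4, C5; apply C4, C5→C2, C3 and equate their C2, C3 entries.
Rows 1 and 3 agree on C4, C5; apply C4, C5→C2, C3 and equate their C2, C3 entries.
Rows 3 and 4 agree on C1; apply C1→C2 and equate their C2 entries.
Rows 1 and 4 agree on C2; apply C2→C5 and equate their C5 entries.
Row 3 is now all distinguished symbols — the join is lossless.

Yes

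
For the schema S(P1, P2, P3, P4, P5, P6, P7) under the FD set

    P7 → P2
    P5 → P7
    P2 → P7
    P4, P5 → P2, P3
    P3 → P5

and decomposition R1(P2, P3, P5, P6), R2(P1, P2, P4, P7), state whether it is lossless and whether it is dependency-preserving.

lossy and not dependency-preserving

Lossless test: (P2)⁺ = {P2, P7}, which is a superkey of neither fragment — lossy.
Dependency preservation: the restricted closure of {P4, P5} across the fragments never reaches {P2, P3}, so P4, P5 → P2, P3 cannot be enforced without a join — not preserved.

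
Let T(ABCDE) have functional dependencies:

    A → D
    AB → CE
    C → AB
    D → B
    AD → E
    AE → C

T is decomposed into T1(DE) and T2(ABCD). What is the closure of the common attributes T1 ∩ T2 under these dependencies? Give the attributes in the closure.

T1 ∩ T2 = {D}.
D → B applies, adding B
Closure: {BD}.

BD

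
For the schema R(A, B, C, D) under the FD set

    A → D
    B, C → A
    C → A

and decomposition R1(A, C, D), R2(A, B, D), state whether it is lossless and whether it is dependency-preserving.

Lossless test: (A, D)⁺ = {A, D}, which is a superkey of neither fragment — lossy.
Dependency preservation: B, C → A is not contained in any single fragment, but the restricted closure of its left-hand side across the fragments still reaches the right-hand side; the remaining FDs each lie inside some fragment. All dependencies are preserved.

lossy but dependency-preserving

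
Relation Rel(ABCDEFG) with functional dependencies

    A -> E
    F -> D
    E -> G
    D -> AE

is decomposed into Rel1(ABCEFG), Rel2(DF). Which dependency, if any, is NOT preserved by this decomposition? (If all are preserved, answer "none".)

D -> AE

Check D → AE: no single fragment contains all of {ADE}, and the restricted closure of {D} across the fragments never reaches {AE}.
A → E is preserved.
F → D is preserved.
E → G is preserved.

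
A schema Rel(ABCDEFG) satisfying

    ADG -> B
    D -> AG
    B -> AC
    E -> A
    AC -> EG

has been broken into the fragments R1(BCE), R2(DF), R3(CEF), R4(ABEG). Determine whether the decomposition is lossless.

Chase test. Columns are ABCDEFG; row i has aⱼ where attribute j ∈ Ri, else bᵢⱼ.
Initial tableau (one row per fragment):
  row 1: b11 a2 a3 b14 a5 b16 b17
  row 2: b21 b22 b23 a4 b25 a6 b27
  row 3: b31 b32 a3 b34 a5 a6 b37
  row 4: a1 a2 b43 b44 a5 b46 a7
Rows 1 and 4 agree on B; apply B→AC and equate their AC entries.
Rows 1 and 3 agree on E; apply E→A and equate their A entries.
Rows 1 and 3 agree on AC; apply AC→EG and equate their EG entries.
Rows 1 and 4 agree on AC; apply AC→EG and equate their EG entries.
No row becomes fully distinguished — the join is lossy.

No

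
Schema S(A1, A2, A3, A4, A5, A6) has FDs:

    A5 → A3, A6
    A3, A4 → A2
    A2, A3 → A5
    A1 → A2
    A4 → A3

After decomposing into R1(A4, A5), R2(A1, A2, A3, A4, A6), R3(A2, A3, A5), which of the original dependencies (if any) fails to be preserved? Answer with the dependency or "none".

A5 → A3, A6

Check A5 → A3, A6: no single fragment contains all of {A3, A5, A6}, and the restricted closure of {A5} across the fragments never reaches {A3, A6}.
A3, A4 → A2 is preserved.
A2, A3 → A5 is preserved.
A1 → A2 is preserved.
A4 → A3 is preserved.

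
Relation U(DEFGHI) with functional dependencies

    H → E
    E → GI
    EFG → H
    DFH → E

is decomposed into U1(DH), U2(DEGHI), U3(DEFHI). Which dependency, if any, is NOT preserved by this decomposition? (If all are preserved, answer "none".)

H → E lies within U2.
E → GI lies within U2.
EFG → H: restricted closure across fragments reaches H.
DFH → E lies within U3.
Every dependency is enforceable on the fragments, so the decomposition is dependency-preserving.

none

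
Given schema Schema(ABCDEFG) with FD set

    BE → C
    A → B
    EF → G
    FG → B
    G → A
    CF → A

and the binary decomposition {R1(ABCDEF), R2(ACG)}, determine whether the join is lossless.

Common attributes: R1 ∩ R2 = {AC}.
Closure of {AC}: A → B applies, adding B. So (AC)⁺ = {ABC}.
The closure contains neither all of R1 = {ABCDEF} nor all of R2 = {ACG}, so the common attributes are not a superkey of either fragment. The join is lossy.

No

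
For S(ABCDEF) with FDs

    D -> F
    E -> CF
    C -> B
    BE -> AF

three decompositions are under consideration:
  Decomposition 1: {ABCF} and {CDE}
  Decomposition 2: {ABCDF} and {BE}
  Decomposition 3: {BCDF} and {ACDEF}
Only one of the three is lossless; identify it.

Decomposition 3

Decomposition 1: common = {C}, closure = {BC} → lossy.
Decomposition 2: common = {B}, closure = {B} → lossy.
Decomposition 3: common = {CDF}, closure = {BCDF} → lossless.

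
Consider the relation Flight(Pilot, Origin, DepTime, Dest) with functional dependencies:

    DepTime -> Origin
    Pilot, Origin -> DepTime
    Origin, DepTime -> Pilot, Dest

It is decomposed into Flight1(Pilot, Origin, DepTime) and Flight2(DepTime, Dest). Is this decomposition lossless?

Yes

Common attributes: Flight1 ∩ Flight2 = {DepTime}.
Closure of {DepTime}: DepTime → Origin applies, adding Origin; Origin, DepTime → Pilot, Dest applies, adding Pilot, Dest. So (DepTime)⁺ = {Pilot, Origin, DepTime, Dest}.
This closure contains every attribute of Flight1, so Flight1 ∩ Flight2 → Flight1. The join is lossless.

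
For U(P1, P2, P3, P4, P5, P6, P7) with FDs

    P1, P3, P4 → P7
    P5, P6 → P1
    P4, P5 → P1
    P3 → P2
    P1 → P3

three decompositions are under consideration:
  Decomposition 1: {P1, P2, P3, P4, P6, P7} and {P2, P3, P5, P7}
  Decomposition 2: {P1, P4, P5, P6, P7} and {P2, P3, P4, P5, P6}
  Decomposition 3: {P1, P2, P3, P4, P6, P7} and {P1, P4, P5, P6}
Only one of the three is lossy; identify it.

Decomposition 1

Decomposition 1: common = {P2, P3, P7}, closure = {P2, P3, P7} → lossy.
Decomposition 2: common = {P4, P5, P6}, closure = {P1, P2, P3, P4, P5, P6, P7} → lossless.
Decomposition 3: common = {P1, P4, P6}, closure = {P1, P2, P3, P4, P6, P7} → lossless.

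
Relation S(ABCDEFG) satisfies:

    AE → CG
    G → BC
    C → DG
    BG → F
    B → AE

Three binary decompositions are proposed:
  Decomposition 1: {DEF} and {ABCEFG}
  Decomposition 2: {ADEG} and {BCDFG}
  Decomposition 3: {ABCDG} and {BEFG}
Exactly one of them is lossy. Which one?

Decomposition 1

Decomposition 1: common = {EF}, closure = {EF} → lossy.
Decomposition 2: common = {DG}, closure = {ABCDEFG} → lossless.
Decomposition 3: common = {BG}, closure = {ABCDEFG} → lossless.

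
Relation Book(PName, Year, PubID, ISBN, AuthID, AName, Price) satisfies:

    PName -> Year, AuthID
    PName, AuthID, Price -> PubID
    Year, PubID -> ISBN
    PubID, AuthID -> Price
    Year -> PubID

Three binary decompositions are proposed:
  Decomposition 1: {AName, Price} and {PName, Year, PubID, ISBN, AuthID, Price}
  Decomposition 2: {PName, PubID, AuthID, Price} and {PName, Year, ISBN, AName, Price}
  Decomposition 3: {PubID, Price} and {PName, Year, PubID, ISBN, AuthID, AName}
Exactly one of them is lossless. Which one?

Decomposition 1: common = {Price}, closure = {Price} → lossy.
Decomposition 2: common = {PName, Price}, closure = {PName, Year, PubID, ISBN, AuthID, Price} → lossless.
Decomposition 3: common = {PubID}, closure = {PubID} → lossy.

Decomposition 2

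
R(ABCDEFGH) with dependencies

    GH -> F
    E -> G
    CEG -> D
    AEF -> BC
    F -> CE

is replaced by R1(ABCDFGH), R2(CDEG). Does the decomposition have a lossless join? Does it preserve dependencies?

lossy and not dependency-preserving

Lossless test: (CDG)⁺ = {CDG}, which is a superkey of neither fragment — lossy.
Dependency preservation: the restricted closure of {F} across the fragments never reaches {CE}, so F → CE cannot be enforced without a join — not preserved.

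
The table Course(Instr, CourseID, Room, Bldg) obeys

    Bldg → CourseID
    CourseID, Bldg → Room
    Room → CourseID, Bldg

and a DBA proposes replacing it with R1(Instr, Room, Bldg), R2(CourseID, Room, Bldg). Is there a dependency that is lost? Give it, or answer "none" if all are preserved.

Bldg → CourseID lies within R2.
CourseID, Bldg → Room lies within R2.
Room → CourseID, Bldg lies within R2.
Every dependency is enforceable on the fragments, so the decomposition is dependency-preserving.

none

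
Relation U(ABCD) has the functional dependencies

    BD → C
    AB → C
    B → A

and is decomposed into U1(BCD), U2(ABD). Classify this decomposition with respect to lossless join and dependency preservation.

Lossless test: (BD)⁺ = {ABCD}, which contains all of one fragment — lossless.
Dependency preservation: AB → C is not contained in any single fragment, but the restricted closure of its left-hand side across the fragments still reaches the right-hand side; the remaining FDs each lie inside some fragment. All dependencies are preserved.

lossless and dependency-preserving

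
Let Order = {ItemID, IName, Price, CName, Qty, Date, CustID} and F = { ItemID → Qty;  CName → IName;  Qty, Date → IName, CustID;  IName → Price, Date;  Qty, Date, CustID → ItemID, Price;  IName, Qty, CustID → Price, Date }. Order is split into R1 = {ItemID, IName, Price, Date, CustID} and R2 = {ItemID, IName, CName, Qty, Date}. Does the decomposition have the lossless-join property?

Common attributes: R1 ∩ R2 = {ItemID, IName, Date}.
Closure of {ItemID, IName, Date}: ItemID → Qty applies, adding Qty; Qty, Date → IName, CustID applies, adding CustID; IName → Price, Date applies, adding Price. So (ItemID, IName, Date)⁺ = {ItemID, IName, Price, Qty, Date, CustID}.
This closure contains every attribute of R1, so R1 ∩ R2 → R1. The join is lossless.

Yes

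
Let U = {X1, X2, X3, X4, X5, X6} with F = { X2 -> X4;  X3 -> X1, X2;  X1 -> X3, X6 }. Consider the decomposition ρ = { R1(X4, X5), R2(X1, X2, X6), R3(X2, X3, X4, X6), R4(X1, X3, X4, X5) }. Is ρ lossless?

Yes

Chase test. Columns are X1, X2, X3, X4, X5, X6; row i has aⱼ where attribute j ∈ Ri, else bᵢⱼ.
Initial tableau (one row per fragment):
  row 1: b11 b12 b13 a4 a5 b16
  row 2: a1 a2 b23 b24 b25 a6
  row 3: b31 a2 a3 a4 b35 a6
  row 4: a1 b42 a3 a4 a5 b46
Rows 2 and 3 agree on X2; apply X2→X4 and equate their X4 entries.
Rows 3 and 4 agree on X3; apply X3→X1, X2 and equate their X1, X2 entries.
Rows 2 and 3 agree on X1; apply X1→X3, X6 and equate their X3, X6 entries.
Rows 2 and 4 agree on X1; apply X1→X3, X6 and equate their X3, X6 entries.
Row 4 is now all distinguished symbols — the join is lossless.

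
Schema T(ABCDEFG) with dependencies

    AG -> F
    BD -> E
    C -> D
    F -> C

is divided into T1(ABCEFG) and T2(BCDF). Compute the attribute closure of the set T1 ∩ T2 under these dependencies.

T1 ∩ T2 = {BCF}.
C → D applies, adding D
BD → E applies, adding E
Closure: {BCDEF}.

BCDEF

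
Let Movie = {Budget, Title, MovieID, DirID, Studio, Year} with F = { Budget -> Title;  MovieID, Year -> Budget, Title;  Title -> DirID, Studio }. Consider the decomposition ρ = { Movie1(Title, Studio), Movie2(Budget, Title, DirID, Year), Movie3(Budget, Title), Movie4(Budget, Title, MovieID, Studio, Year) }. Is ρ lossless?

Yes

Chase test. Columns are Budget, Title, MovieID, DirID, Studio, Year; row i has aⱼ where attribute j ∈ Moviei, else bᵢⱼ.
Initial tableau (one row per fragment):
  row 1: b11 a2 b13 b14 a5 b16
  row 2: a1 a2 b23 a4 b25 a6
  row 3: a1 a2 b33 b34 b35 b36
  row 4: a1 a2 a3 b44 a5 a6
Rows 1 and 2 agree on Title; apply Title→DirID, Studio and equate their DirID, Studio entries.
Rows 1 and 3 agree on Title; apply Title→DirID, Studio and equate their DirID, Studio entries.
Rows 1 and 4 agree on Title; apply Title→DirID, Studio and equate their DirID, Studio entries.
Row 4 is now all distinguished symbols — the join is lossless.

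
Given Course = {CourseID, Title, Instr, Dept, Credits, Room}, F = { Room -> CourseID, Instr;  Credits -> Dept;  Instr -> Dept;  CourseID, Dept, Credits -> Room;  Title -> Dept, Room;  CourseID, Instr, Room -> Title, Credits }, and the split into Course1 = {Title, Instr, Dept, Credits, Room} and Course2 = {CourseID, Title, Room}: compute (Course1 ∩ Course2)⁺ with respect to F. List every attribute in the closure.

Course1 ∩ Course2 = {Title, Room}.
Room → CourseID, Instr applies, adding CourseID, Instr
Instr → Dept applies, adding Dept
CourseID, Instr, Room → Title, Credits applies, adding Credits
Closure: {CourseID, Title, Instr, Dept, Credits, Room}.

CourseID, Title, Instr, Dept, Credits, Room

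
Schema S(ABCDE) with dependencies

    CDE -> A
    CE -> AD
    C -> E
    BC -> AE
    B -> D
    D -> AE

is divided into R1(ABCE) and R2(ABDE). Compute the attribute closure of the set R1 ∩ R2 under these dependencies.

ABDE

R1 ∩ R2 = {ABE}.
B → D applies, adding D
Closure: {ABDE}.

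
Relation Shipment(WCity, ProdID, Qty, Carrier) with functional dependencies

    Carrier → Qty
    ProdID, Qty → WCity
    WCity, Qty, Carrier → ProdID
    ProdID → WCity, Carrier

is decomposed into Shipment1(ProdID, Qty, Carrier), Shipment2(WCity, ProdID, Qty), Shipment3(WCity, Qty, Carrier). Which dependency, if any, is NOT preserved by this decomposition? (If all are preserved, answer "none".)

WCity, Qty, Carrier → ProdID

Check WCity, Qty, Carrier → ProdID: no single fragment contains all of {WCity, ProdID, Qty, Carrier}, and the restricted closure of {WCity, Qty, Carrier} across the fragments never reaches {ProdID}.
Carrier → Qty is preserved.
ProdID, Qty → WCity is preserved.
ProdID → WCity, Carrier is preserved.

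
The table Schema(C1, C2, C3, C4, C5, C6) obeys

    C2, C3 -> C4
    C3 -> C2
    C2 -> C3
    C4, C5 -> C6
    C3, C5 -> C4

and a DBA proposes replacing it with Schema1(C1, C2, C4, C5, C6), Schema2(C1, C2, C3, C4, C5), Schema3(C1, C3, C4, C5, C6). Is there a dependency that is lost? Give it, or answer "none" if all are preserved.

none

C2, C3 → C4 lies within Schema2.
C3 → C2 lies within Schema2.
C2 → C3 lies within Schema2.
C4, C5 → C6 lies within Schema1.
C3, C5 → C4 lies within Schema2.
Every dependency is enforceable on the fragments, so the decomposition is dependency-preserving.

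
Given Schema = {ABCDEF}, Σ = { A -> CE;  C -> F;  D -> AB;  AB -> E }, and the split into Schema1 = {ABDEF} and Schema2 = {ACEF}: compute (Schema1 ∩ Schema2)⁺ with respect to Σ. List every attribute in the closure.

ACEF

Schema1 ∩ Schema2 = {AEF}.
A → CE applies, adding C
Closure: {ACEF}.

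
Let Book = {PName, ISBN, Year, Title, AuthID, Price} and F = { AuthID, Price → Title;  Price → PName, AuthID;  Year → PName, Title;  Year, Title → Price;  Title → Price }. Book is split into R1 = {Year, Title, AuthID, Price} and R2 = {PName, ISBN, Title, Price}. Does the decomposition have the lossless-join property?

No

Common attributes: R1 ∩ R2 = {Title, Price}.
Closure of {Title, Price}: Price → PName, AuthID applies, adding PName, AuthID. So (Title, Price)⁺ = {PName, Title, AuthID, Price}.
The closure contains neither all of R1 = {Year, Title, AuthID, Price} nor all of R2 = {PName, ISBN, Title, Price}, so the common attributes are not a superkey of either fragment. The join is lossy.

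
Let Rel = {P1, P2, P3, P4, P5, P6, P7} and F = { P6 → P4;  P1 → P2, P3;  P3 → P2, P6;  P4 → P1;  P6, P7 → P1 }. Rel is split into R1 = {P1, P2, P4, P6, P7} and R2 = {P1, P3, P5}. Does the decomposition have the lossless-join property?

Common attributes: R1 ∩ R2 = {P1}.
Closure of {P1}: P1 → P2, P3 applies, adding P2, P3; P3 → P2, P6 applies, adding P6; P6 → P4 applies, adding P4. So (P1)⁺ = {P1, P2, P3, P4, P6}.
The closure contains neither all of R1 = {P1, P2, P4, P6, P7} nor all of R2 = {P1, P3, P5}, so the common attributes are not a superkey of either fragment. The join is lossy.

No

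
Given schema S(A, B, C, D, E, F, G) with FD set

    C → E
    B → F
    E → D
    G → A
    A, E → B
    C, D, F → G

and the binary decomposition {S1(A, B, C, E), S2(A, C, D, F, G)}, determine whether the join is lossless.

Common attributes: S1 ∩ S2 = {A, C}.
Closure of {A, C}: C → E applies, adding E; E → D applies, adding D; A, E → B applies, adding B; B → F applies, adding F; C, D, F → G applies, adding G. So (A, C)⁺ = {A, B, C, D, E, F, G}.
This closure contains every attribute of S1, so S1 ∩ S2 → S1. The join is lossless.

Yes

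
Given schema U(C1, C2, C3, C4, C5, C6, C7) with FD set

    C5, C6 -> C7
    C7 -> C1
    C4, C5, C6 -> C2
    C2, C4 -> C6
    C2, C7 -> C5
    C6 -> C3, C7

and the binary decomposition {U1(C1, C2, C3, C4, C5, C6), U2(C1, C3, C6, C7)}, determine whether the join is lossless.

Common attributes: U1 ∩ U2 = {C1, C3, C6}.
Closure of {C1, C3, C6}: C6 → C3, C7 applies, adding C7. So (C1, C3, C6)⁺ = {C1, C3, C6, C7}.
This closure contains every attribute of U2, so U1 ∩ U2 → U2. The join is lossless.

Yes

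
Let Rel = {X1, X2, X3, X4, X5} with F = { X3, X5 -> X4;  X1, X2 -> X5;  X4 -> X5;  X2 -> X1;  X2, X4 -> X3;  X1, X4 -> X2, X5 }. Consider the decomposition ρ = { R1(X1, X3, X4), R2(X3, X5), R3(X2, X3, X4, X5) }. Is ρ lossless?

Chase test. Columns are X1, X2, X3, X4, X5; row i has aⱼ where attribute j ∈ Ri, else bᵢⱼ.
Initial tableau (one row per fragment):
  row 1: a1 b12 a3 a4 b15
  row 2: b21 b22 a3 b24 a5
  row 3: b31 a2 a3 a4 a5
Rows 2 and 3 agree on X3, X5; apply X3, X5→X4 and equate their X4 entries.
Rows 1 and 2 agree on X4; apply X4→X5 and equate their X5 entries.
No row becomes fully distinguished — the join is lossy.

No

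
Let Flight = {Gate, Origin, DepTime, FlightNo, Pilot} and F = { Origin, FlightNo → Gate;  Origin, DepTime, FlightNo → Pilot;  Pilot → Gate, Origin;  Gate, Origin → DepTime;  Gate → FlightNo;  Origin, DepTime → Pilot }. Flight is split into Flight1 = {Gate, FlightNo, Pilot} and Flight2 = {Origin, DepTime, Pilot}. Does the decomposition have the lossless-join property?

Yes

Common attributes: Flight1 ∩ Flight2 = {Pilot}.
Closure of {Pilot}: Pilot → Gate, Origin applies, adding Gate, Origin; Gate, Origin → DepTime applies, adding DepTime; Gate → FlightNo applies, adding FlightNo. So (Pilot)⁺ = {Gate, Origin, DepTime, FlightNo, Pilot}.
This closure contains every attribute of Flight1, so Flight1 ∩ Flight2 → Flight1. The join is lossless.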